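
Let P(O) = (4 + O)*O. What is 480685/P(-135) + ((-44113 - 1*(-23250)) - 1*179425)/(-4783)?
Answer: 1168241927/16917471 ≈ 69.055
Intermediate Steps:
P(O) = O*(4 + O)
480685/P(-135) + ((-44113 - 1*(-23250)) - 1*179425)/(-4783) = 480685/((-135*(4 - 135))) + ((-44113 - 1*(-23250)) - 1*179425)/(-4783) = 480685/((-135*(-131))) + ((-44113 + 23250) - 179425)*(-1/4783) = 480685/17685 + (-20863 - 179425)*(-1/4783) = 480685*(1/17685) - 200288*(-1/4783) = 96137/3537 + 200288/4783 = 1168241927/16917471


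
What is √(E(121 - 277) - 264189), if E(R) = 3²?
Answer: 2*I*√66045 ≈ 513.98*I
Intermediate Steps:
E(R) = 9
√(E(121 - 277) - 264189) = √(9 - 264189) = √(-264180) = 2*I*√66045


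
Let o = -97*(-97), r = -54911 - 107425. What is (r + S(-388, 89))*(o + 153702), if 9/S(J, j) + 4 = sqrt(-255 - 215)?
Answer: -714927583214/27 - 163111*I*sqrt(470)/54 ≈ -2.6479e+10 - 65485.0*I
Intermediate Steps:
S(J, j) = 9/(-4 + I*sqrt(470)) (S(J, j) = 9/(-4 + sqrt(-255 - 215)) = 9/(-4 + sqrt(-470)) = 9/(-4 + I*sqrt(470)))
r = -162336
o = 9409
(r + S(-388, 89))*(o + 153702) = (-162336 + (-2/27 - I*sqrt(470)/54))*(9409 + 153702) = (-4383074/27 - I*sqrt(470)/54)*163111 = -714927583214/27 - 163111*I*sqrt(470)/54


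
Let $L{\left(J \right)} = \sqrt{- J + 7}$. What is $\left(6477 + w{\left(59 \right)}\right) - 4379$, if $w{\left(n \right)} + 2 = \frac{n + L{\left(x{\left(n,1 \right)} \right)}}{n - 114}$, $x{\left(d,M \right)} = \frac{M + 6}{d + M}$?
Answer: $\frac{115221}{55} - \frac{\sqrt{6195}}{1650} \approx 2094.9$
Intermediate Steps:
$x{\left(d,M \right)} = \frac{6 + M}{M + d}$
$L{\left(J \right)} = \sqrt{7 - J}$
$w{\left(n \right)} = -2 + \frac{n + \sqrt{7 - \frac{7}{1 + n}}}{-114 + n}$ ($w{\left(n \right)} = -2 + \frac{n + \sqrt{7 - \frac{6 + 1}{1 + n}}}{n - 114} = -2 + \frac{n + \sqrt{7 - \frac{1}{1 + n} 7}}{-114 + n} = -2 + \frac{n + \sqrt{7 - \frac{7}{1 + n}}}{-114 + n}$)
$\left(6477 + w{\left(59 \right)}\right) - 4379 = \left(6477 + \frac{228 - 59 + \sqrt{7} \sqrt{\frac{59}{1 + 59}}}{-114 + 59}\right) - 4379 = \left(6477 + \frac{228 - 59 + \sqrt{7} \sqrt{\frac{59}{60}}}{-55}\right) - 4379 = \left(6477 - \frac{228 - 59 + \sqrt{7} \sqrt{59 \cdot \frac{1}{60}}}{55}\right) - 4379 = \left(6477 - \frac{228 - 59 + \sqrt{7} \sqrt{\frac{59}{60}}}{55}\right) - 4379 = \left(6477 - \frac{228 - 59 + \sqrt{7} \frac{\sqrt{885}}{30}}{55}\right) - 4379 = \left(6477 - \frac{228 - 59 + \frac{\sqrt{6195}}{30}}{55}\right) - 4379 = \left(6477 - \frac{169 + \frac{\sqrt{6195}}{30}}{55}\right) - 4379 = \left(6477 - \left(\frac{169}{55} + \frac{\sqrt{6195}}{1650}\right)\right) - 4379 = \left(\frac{356066}{55} - \frac{\sqrt{6195}}{1650}\right) - 4379 = \frac{115221}{55} - \frac{\sqrt{6195}}{1650}$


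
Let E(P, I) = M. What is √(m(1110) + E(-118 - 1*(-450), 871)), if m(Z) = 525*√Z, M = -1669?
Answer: √(-1669 + 525*√1110) ≈ 125.79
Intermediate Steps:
E(P, I) = -1669
√(m(1110) + E(-118 - 1*(-450), 871)) = √(525*√1110 - 1669) = √(-1669 + 525*√1110)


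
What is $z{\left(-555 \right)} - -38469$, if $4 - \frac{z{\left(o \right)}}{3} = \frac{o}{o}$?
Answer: $38478$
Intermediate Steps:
$z{\left(o \right)} = 9$ ($z{\left(o \right)} = 12 - 3 \frac{o}{o} = 12 - 3 = 9$)
$z{\left(-555 \right)} - -38469 = 9 - -38469 = 9 + 38469 = 38478$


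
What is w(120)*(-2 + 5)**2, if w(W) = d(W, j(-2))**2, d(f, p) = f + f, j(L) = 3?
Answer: 518400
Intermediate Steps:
d(f, p) = 2*f
w(W) = 4*W**2 (w(W) = (2*W)**2 = 4*W**2)
w(120)*(-2 + 5)**2 = (4*120**2)*(-2 + 5)**2 = (4*14400)*3**2 = 57600*9 = 518400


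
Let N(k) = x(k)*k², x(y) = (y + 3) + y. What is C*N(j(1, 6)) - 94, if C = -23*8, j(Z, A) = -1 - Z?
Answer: 642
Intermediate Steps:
x(y) = 3 + 2*y (x(y) = (3 + y) + y = 3 + 2*y)
C = -184
N(k) = k²*(3 + 2*k) (N(k) = (3 + 2*k)*k² = k²*(3 + 2*k))
C*N(j(1, 6)) - 94 = -184*(-1 - 1*1)²*(3 + 2*(-1 - 1*1)) - 94 = -184*(-1 - 1)²*(3 + 2*(-1 - 1)) - 94 = -184*(-2)²*(3 + 2*(-2)) - 94 = -736*(3 - 4) - 94 = -736*(-1) - 94 = -184*(-4) - 94 = 736 - 94 = 642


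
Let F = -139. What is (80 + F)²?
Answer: 3481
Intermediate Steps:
(80 + F)² = (80 - 139)² = (-59)² = 3481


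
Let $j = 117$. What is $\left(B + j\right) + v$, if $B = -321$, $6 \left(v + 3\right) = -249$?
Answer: $- \frac{497}{2} \approx -248.5$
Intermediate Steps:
$v = - \frac{89}{2}$ ($v = -3 + \frac{1}{6} \left(-249\right) = -3 - \frac{83}{2} = - \frac{89}{2} \approx -44.5$)
$\left(B + j\right) + v = \left(-321 + 117\right) - \frac{89}{2} = -204 - \frac{89}{2} = - \frac{497}{2}$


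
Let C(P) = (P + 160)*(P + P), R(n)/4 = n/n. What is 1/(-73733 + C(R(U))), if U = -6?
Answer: -1/72421 ≈ -1.3808e-5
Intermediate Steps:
R(n) = 4 (R(n) = 4*(n/n) = 4*1 = 4)
C(P) = 2*P*(160 + P) (C(P) = (160 + P)*(2*P) = 2*P*(160 + P))
1/(-73733 + C(R(U))) = 1/(-73733 + 2*4*(160 + 4)) = 1/(-73733 + 2*4*164) = 1/(-73733 + 1312) = 1/(-72421) = -1/72421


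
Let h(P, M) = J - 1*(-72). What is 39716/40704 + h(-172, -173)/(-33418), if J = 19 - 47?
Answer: 15061799/15457344 ≈ 0.97441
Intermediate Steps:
J = -28
h(P, M) = 44 (h(P, M) = -28 - 1*(-72) = -28 + 72 = 44)
39716/40704 + h(-172, -173)/(-33418) = 39716/40704 + 44/(-33418) = 39716*(1/40704) + 44*(-1/33418) = 9929/10176 - 2/1519 = 15061799/15457344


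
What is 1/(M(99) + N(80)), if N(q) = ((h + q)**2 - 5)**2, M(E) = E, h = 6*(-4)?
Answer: 1/9803260 ≈ 1.0201e-7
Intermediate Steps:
h = -24
N(q) = (-5 + (-24 + q)**2)**2 (N(q) = ((-24 + q)**2 - 5)**2 = (-5 + (-24 + q)**2)**2)
1/(M(99) + N(80)) = 1/(99 + (-5 + (-24 + 80)**2)**2) = 1/(99 + (-5 + 56**2)**2) = 1/(99 + (-5 + 3136)**2) = 1/(99 + 3131**2) = 1/(99 + 9803161) = 1/9803260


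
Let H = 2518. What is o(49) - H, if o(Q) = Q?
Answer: -2469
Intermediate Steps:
o(49) - H = 49 - 1*2518 = 49 - 2518 = -2469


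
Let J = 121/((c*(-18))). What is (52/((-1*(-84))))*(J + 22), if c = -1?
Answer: 6721/378 ≈ 17.780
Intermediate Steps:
J = 121/18 (J = 121/((-1*(-18))) = 121/18 ≈ 6.7222)
(52/((-1*(-84))))*(J + 22) = (52/((-1*(-84))))*(121/18 + 22) = (52/84)*(517/18) = (52*(1/84))*(517/18) = (13/21)*(517/18) = 6721/378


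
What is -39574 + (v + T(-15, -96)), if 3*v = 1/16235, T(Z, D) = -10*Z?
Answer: -1920145919/48705 ≈ -39424.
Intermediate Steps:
v = 1/48705 (v = (1/3)/16235 = (1/3)*(1/16235) = 1/48705 ≈ 2.0532e-5)
-39574 + (v + T(-15, -96)) = -39574 + (1/48705 - 10*(-15)) = -39574 + (1/48705 + 150) = -39574 + 7305751/48705 = -1920145919/48705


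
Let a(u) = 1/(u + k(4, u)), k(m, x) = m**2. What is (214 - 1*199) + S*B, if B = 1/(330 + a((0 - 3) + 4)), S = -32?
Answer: 83621/5611 ≈ 14.903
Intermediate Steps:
a(u) = 1/(16 + u) (a(u) = 1/(u + 4**2) = 1/(u + 16) = 1/(16 + u))
B = 17/5611 (B = 1/(330 + 1/(16 + ((0 - 3) + 4))) = 1/(330 + 1/(16 + (-3 + 4))) = 1/(330 + 1/(16 + 1)) = 1/(330 + 1/17) = 1/(5611/17) = 17/5611 ≈ 0.0030298)
(214 - 1*199) + S*B = (214 - 1*199) - 32*17/5611 = (214 - 199) - 544/5611 = 15 - 544/5611 = 83621/5611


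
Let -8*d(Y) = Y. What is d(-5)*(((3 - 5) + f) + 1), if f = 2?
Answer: 5/8 ≈ 0.62500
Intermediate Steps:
d(Y) = -Y/8
d(-5)*(((3 - 5) + f) + 1) = (-1/8*(-5))*(((3 - 5) + 2) + 1) = 5*((-2 + 2) + 1)/8 = 5*(0 + 1)/8 = (5/8)*1 = 5/8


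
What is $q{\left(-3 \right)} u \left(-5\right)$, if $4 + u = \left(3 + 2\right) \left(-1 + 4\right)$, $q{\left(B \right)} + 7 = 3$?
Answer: $220$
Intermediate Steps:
$q{\left(B \right)} = -4$ ($q{\left(B \right)} = -7 + 3 = -4$)
$u = 11$ ($u = -4 + \left(3 + 2\right) \left(-1 + 4\right) = -4 + 5 \cdot 3 = -4 + 15 = 11$)
$q{\left(-3 \right)} u \left(-5\right) = \left(-4\right) 11 \left(-5\right) = \left(-44\right) \left(-5\right) = 220$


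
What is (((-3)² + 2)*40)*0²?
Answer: 0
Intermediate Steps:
(((-3)² + 2)*40)*0² = ((9 + 2)*40)*0 = (11*40)*0 = 440*0 = 0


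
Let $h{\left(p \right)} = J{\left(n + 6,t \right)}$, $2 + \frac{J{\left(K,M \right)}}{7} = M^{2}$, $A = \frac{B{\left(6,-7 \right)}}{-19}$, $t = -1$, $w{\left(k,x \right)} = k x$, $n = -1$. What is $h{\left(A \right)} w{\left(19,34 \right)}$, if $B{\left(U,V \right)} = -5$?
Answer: $-4522$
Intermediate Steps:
$A = \frac{5}{19}$ ($A = - \frac{5}{-19} = \left(-5\right) \left(- \frac{1}{19}\right) = \frac{5}{19} \approx 0.26316$)
$J{\left(K,M \right)} = -14 + 7 M^{2}$
$h{\left(p \right)} = -7$ ($h{\left(p \right)} = -14 + 7 \left(-1\right)^{2} = -14 + 7 \cdot 1 = -14 + 7 = -7$)
$h{\left(A \right)} w{\left(19,34 \right)} = - 7 \cdot 19 \cdot 34 = \left(-7\right) 646 = -4522$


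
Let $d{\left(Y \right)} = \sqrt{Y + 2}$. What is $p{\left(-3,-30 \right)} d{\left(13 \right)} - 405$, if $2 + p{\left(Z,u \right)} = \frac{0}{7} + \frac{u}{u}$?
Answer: $-405 - \sqrt{15} \approx -408.87$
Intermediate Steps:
$p{\left(Z,u \right)} = -1$ ($p{\left(Z,u \right)} = -2 + \left(\frac{0}{7} + \frac{u}{u}\right) = -2 + \left(0 \cdot \frac{1}{7} + 1\right) = -2 + \left(0 + 1\right) = -2 + 1 = -1$)
$d{\left(Y \right)} = \sqrt{2 + Y}$
$p{\left(-3,-30 \right)} d{\left(13 \right)} - 405 = - \sqrt{2 + 13} - 405 = - \sqrt{15} + \left(-475 + 70\right) = - \sqrt{15} - 405 = -405 - \sqrt{15}$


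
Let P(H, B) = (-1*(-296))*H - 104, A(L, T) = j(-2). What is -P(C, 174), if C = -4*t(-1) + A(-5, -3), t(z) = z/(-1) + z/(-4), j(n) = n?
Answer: 2176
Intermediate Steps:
A(L, T) = -2
t(z) = -5*z/4 (t(z) = z*(-1) + z*(-¼) = -z - z/4 = -5*z/4)
C = -7 (C = -(-5)*(-1) - 2 = -4*5/4 - 2 = -5 - 2 = -7)
P(H, B) = -104 + 296*H (P(H, B) = 296*H - 104 = -104 + 296*H)
-P(C, 174) = -(-104 + 296*(-7)) = -(-104 - 2072) = -1*(-2176) = 2176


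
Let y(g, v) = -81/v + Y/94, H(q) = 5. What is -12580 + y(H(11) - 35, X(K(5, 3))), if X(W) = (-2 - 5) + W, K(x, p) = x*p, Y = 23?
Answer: -4733795/376 ≈ -12590.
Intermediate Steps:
K(x, p) = p*x
X(W) = -7 + W
y(g, v) = 23/94 - 81/v (y(g, v) = -81/v + 23/94 = 23/94 - 81/v)
-12580 + y(H(11) - 35, X(K(5, 3))) = -12580 + (23/94 - 81/(-7 + 3*5)) = -12580 + (23/94 - 81/(-7 + 15)) = -12580 + (23/94 - 81/8) = -12580 - 3715/376 = -4733795/376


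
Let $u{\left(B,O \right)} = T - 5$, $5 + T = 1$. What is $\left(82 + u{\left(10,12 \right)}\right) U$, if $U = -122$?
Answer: $-8906$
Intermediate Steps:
$T = -4$ ($T = -5 + 1 = -4$)
$u{\left(B,O \right)} = -9$ ($u{\left(B,O \right)} = -4 - 5 = -9$)
$\left(82 + u{\left(10,12 \right)}\right) U = \left(82 - 9\right) \left(-122\right) = 73 \left(-122\right) = -8906$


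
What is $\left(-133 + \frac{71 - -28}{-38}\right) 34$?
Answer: $- \frac{87601}{19} \approx -4610.6$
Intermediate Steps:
$\left(-133 + \frac{71 - -28}{-38}\right) 34 = \left(-133 + \left(71 + 28\right) \left(- \frac{1}{38}\right)\right) 34 = \left(-133 + 99 \left(- \frac{1}{38}\right)\right) 34 = \left(-133 - \frac{99}{38}\right) 34 = \left(- \frac{5153}{38}\right) 34 = - \frac{87601}{19}$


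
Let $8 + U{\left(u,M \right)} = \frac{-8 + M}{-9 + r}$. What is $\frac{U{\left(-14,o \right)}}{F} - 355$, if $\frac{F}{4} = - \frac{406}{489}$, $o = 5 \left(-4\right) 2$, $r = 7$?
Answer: $- \frac{73043}{203} \approx -359.82$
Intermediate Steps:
$o = -40$ ($o = \left(-20\right) 2 = -40$)
$U{\left(u,M \right)} = -4 - \frac{M}{2}$ ($U{\left(u,M \right)} = -8 + \frac{-8 + M}{-9 + 7} = -8 + \frac{-8 + M}{-2} = -8 + \left(-8 + M\right) \left(- \frac{1}{2}\right) = -8 - \left(-4 + \frac{M}{2}\right) = -4 - \frac{M}{2}$)
$F = - \frac{1624}{489}$ ($F = 4 \left(- \frac{406}{489}\right) = - \frac{1624}{489} \approx -3.3211$)
$\frac{U{\left(-14,o \right)}}{F} - 355 = \frac{-4 - -20}{- \frac{1624}{489}} - 355 = \left(-4 + 20\right) \left(- \frac{489}{1624}\right) - 355 = 16 \left(- \frac{489}{1624}\right) - 355 = - \frac{978}{203} - 355 = - \frac{73043}{203}$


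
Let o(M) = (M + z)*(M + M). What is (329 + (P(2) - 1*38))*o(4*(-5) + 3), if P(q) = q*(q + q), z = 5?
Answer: 121992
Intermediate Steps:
o(M) = 2*M*(5 + M) (o(M) = (M + 5)*(M + M) = (5 + M)*(2*M) = 2*M*(5 + M))
P(q) = 2*q² (P(q) = q*(2*q) = 2*q²)
(329 + (P(2) - 1*38))*o(4*(-5) + 3) = (329 + (2*2² - 1*38))*(2*(4*(-5) + 3)*(5 + (4*(-5) + 3))) = (329 + (2*4 - 38))*(2*(-20 + 3)*(5 + (-20 + 3))) = (329 + (8 - 38))*(2*(-17)*(5 - 17)) = (329 - 30)*(2*(-17)*(-12)) = 299*408 = 121992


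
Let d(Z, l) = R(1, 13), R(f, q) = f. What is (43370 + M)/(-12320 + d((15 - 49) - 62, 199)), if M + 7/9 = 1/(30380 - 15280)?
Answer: -5893877309/1674152100 ≈ -3.5205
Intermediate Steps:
d(Z, l) = 1
M = -105691/135900 (M = -7/9 + 1/(30380 - 15280) = -7/9 + 1/15100 = -105691/135900 ≈ -0.77771)
(43370 + M)/(-12320 + d((15 - 49) - 62, 199)) = (43370 - 105691/135900)/(-12320 + 1) = (5893877309/135900)/(-12319) = (5893877309/135900)*(-1/12319) = -5893877309/1674152100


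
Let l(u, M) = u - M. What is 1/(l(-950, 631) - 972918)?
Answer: -1/974499 ≈ -1.0262e-6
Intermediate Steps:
1/(l(-950, 631) - 972918) = 1/((-950 - 1*631) - 972918) = 1/((-950 - 631) - 972918) = 1/(-1581 - 972918) = 1/(-974499) = -1/974499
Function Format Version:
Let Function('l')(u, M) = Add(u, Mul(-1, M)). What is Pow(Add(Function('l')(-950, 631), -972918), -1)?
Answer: Rational(-1, 974499) ≈ -1.0262e-6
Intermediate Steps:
Pow(Add(Function('l')(-950, 631), -972918), -1) = Pow(Add(Add(-950, Mul(-1, 631)), -972918), -1) = Pow(Add(Add(-950, -631), -972918), -1) = Pow(Add(-1581, -972918), -1) = Pow(-974499, -1) = Rational(-1, 974499)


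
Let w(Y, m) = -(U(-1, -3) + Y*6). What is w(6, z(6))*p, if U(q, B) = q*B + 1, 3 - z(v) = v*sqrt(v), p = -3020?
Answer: 120800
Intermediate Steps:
z(v) = 3 - v**(3/2) (z(v) = 3 - v*sqrt(v) = 3 - v**(3/2))
U(q, B) = 1 + B*q (U(q, B) = B*q + 1 = 1 + B*q)
w(Y, m) = -4 - 6*Y (w(Y, m) = -((1 - 3*(-1)) + Y*6) = -((1 + 3) + 6*Y) = -(4 + 6*Y) = -4 - 6*Y)
w(6, z(6))*p = (-4 - 6*6)*(-3020) = (-4 - 36)*(-3020) = -40*(-3020) = 120800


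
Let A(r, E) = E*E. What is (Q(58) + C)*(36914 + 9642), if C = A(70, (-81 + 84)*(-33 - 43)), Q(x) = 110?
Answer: 2425288264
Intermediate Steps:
A(r, E) = E**2
C = 51984 (C = ((-81 + 84)*(-33 - 43))**2 = (3*(-76))**2 = (-228)**2 = 51984)
(Q(58) + C)*(36914 + 9642) = (110 + 51984)*(36914 + 9642) = 52094*46556 = 2425288264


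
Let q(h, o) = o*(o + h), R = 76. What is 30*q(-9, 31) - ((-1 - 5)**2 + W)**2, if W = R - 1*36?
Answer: 14684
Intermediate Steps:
q(h, o) = o*(h + o)
W = 40 (W = 76 - 1*36 = 76 - 36 = 40)
30*q(-9, 31) - ((-1 - 5)**2 + W)**2 = 30*(31*(-9 + 31)) - ((-1 - 5)**2 + 40)**2 = 30*(31*22) - ((-6)**2 + 40)**2 = 30*682 - (36 + 40)**2 = 20460 - 1*76**2 = 20460 - 1*5776 = 20460 - 5776 = 14684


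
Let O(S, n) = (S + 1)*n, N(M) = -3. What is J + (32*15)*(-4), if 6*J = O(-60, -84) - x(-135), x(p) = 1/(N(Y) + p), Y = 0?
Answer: -905831/828 ≈ -1094.0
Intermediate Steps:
O(S, n) = n*(1 + S) (O(S, n) = (1 + S)*n = n*(1 + S))
x(p) = 1/(-3 + p)
J = 683929/828 (J = (-84*(1 - 60) - 1/(-3 - 135))/6 = (-84*(-59) - 1/(-138))/6 = (4956 - 1*(-1/138))/6 = (4956 + 1/138)/6 = (1/6)*(683929/138) = 683929/828 ≈ 826.00)
J + (32*15)*(-4) = 683929/828 + (32*15)*(-4) = 683929/828 + 480*(-4) = 683929/828 - 1920 = -905831/828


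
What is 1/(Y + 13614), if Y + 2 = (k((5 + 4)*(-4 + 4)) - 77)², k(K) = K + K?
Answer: 1/19541 ≈ 5.1174e-5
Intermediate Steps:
k(K) = 2*K
Y = 5927 (Y = -2 + (2*((5 + 4)*(-4 + 4)) - 77)² = -2 + (2*(9*0) - 77)² = -2 + (2*0 - 77)² = -2 + (0 - 77)² = -2 + (-77)² = -2 + 5929 = 5927)
1/(Y + 13614) = 1/(5927 + 13614) = 1/19541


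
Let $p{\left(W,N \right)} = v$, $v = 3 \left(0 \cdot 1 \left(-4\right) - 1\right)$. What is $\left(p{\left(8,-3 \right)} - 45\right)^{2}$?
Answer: $2304$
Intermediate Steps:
$v = -3$ ($v = 3 \left(0 \left(-4\right) - 1\right) = 3 \left(0 - 1\right) = 3 \left(-1\right) = -3$)
$p{\left(W,N \right)} = -3$
$\left(p{\left(8,-3 \right)} - 45\right)^{2} = \left(-3 - 45\right)^{2} = \left(-48\right)^{2} = 2304$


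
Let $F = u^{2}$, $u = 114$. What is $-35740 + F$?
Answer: $-22744$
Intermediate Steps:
$F = 12996$ ($F = 114^{2} = 12996$)
$-35740 + F = -35740 + 12996 = -22744$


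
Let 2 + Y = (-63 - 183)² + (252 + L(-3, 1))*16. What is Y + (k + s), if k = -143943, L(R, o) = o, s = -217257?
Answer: -296638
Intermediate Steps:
Y = 64562 (Y = -2 + ((-63 - 183)² + (252 + 1)*16) = -2 + ((-246)² + 253*16) = -2 + (60516 + 4048) = -2 + 64564 = 64562)
Y + (k + s) = 64562 + (-143943 - 217257) = 64562 - 361200 = -296638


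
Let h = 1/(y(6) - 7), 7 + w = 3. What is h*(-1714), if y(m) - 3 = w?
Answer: 857/4 ≈ 214.25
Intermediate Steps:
w = -4 (w = -7 + 3 = -4)
y(m) = -1 (y(m) = 3 - 4 = -1)
h = -⅛ (h = 1/(-1 - 7) = 1/(-8) = -⅛ ≈ -0.12500)
h*(-1714) = -⅛*(-1714) = 857/4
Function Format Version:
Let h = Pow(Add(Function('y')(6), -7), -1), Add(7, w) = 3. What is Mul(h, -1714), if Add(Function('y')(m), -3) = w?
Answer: Rational(857, 4) ≈ 214.25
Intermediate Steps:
w = -4 (w = Add(-7, 3) = -4)
Function('y')(m) = -1 (Function('y')(m) = Add(3, -4) = -1)
h = Rational(-1, 8) (h = Pow(Add(-1, -7), -1) = Pow(-8, -1) = Rational(-1, 8) ≈ -0.12500)
Mul(h, -1714) = Mul(Rational(-1, 8), -1714) = Rational(857, 4)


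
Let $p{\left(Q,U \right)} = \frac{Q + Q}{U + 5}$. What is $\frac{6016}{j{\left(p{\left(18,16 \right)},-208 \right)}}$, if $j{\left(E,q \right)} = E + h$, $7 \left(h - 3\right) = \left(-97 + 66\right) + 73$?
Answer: $\frac{42112}{75} \approx 561.49$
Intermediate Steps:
$p{\left(Q,U \right)} = \frac{2 Q}{5 + U}$
$h = 9$ ($h = 3 + \frac{\left(-97 + 66\right) + 73}{7} = 3 + \frac{-31 + 73}{7} = 3 + \frac{1}{7} \cdot 42 = 3 + 6 = 9$)
$j{\left(E,q \right)} = 9 + E$ ($j{\left(E,q \right)} = E + 9 = 9 + E$)
$\frac{6016}{j{\left(p{\left(18,16 \right)},-208 \right)}} = \frac{6016}{9 + 2 \cdot 18 \frac{1}{5 + 16}} = \frac{6016}{9 + 2 \cdot 18 \cdot \frac{1}{21}} = \frac{6016}{9 + \frac{12}{7}} = \frac{6016}{\frac{75}{7}} = 6016 \cdot \frac{7}{75} = \frac{42112}{75}$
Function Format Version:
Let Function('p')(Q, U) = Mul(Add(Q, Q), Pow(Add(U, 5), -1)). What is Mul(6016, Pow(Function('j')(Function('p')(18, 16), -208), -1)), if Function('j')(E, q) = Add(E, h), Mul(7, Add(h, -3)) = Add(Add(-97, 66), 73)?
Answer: Rational(42112, 75) ≈ 561.49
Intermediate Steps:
Function('p')(Q, U) = Mul(2, Q, Pow(Add(5, U), -1)) (Function('p')(Q, U) = Mul(Mul(2, Q), Pow(Add(5, U), -1)) = Mul(2, Q, Pow(Add(5, U), -1)))
h = 9 (h = Add(3, Mul(Rational(1, 7), Add(Add(-97, 66), 73))) = Add(3, Mul(Rational(1, 7), Add(-31, 73))) = Add(3, Mul(Rational(1, 7), 42)) = Add(3, 6) = 9)
Function('j')(E, q) = Add(9, E) (Function('j')(E, q) = Add(E, 9) = Add(9, E))
Mul(6016, Pow(Function('j')(Function('p')(18, 16), -208), -1)) = Mul(6016, Pow(Add(9, Mul(2, 18, Pow(Add(5, 16), -1))), -1)) = Mul(6016, Pow(Add(9, Mul(2, 18, Pow(21, -1))), -1)) = Mul(6016, Pow(Add(9, Mul(2, 18, Rational(1, 21))), -1)) = Mul(6016, Pow(Add(9, Rational(12, 7)), -1)) = Mul(6016, Pow(Rational(75, 7), -1)) = Mul(6016, Rational(7, 75)) = Rational(42112, 75)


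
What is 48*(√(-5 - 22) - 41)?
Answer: -1968 + 144*I*√3 ≈ -1968.0 + 249.42*I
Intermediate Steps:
48*(√(-5 - 22) - 41) = 48*(√(-27) - 41) = 48*(3*I*√3 - 41) = 48*(-41 + 3*I*√3) = -1968 + 144*I*√3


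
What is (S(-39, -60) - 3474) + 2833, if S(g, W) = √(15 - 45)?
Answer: -641 + I*√30 ≈ -641.0 + 5.4772*I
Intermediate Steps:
S(g, W) = I*√30 (S(g, W) = √(-30) = I*√30)
(S(-39, -60) - 3474) + 2833 = (I*√30 - 3474) + 2833 = (-3474 + I*√30) + 2833 = -641 + I*√30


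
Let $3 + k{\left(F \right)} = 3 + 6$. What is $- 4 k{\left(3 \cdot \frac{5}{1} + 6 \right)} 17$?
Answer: $-408$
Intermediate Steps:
$k{\left(F \right)} = 6$ ($k{\left(F \right)} = -3 + \left(3 + 6\right) = -3 + 9 = 6$)
$- 4 k{\left(3 \cdot \frac{5}{1} + 6 \right)} 17 = \left(-4\right) 6 \cdot 17 = \left(-24\right) 17 = -408$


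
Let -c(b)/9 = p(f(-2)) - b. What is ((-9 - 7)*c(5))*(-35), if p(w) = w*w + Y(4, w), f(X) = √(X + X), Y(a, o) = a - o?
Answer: 25200 + 10080*I ≈ 25200.0 + 10080.0*I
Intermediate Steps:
f(X) = √2*√X (f(X) = √(2*X) = √2*√X)
p(w) = 4 + w² - w (p(w) = w*w + (4 - w) = w² + (4 - w) = 4 + w² - w)
c(b) = 9*b + 18*I (c(b) = -9*((4 + (√2*√(-2))² - √2*√(-2)) - b) = -9*((4 + (√2*(I*√2))² - √2*I*√2) - b) = -9*((4 + (2*I)² - 2*I) - b) = -9*((4 - 4 - 2*I) - b) = -9*(-2*I - b) = -9*(-b - 2*I) = 9*b + 18*I)
((-9 - 7)*c(5))*(-35) = ((-9 - 7)*(9*5 + 18*I))*(-35) = -16*(45 + 18*I)*(-35) = (-720 - 288*I)*(-35) = 25200 + 10080*I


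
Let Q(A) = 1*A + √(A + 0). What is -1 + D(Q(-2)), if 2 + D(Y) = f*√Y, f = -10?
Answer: -3 - 10*√(-2 + I*√2) ≈ -7.7407 - 14.916*I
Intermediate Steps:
Q(A) = A + √A
D(Y) = -2 - 10*√Y
-1 + D(Q(-2)) = -1 + (-2 - 10*√(-2 + √(-2))) = -1 + (-2 - 10*√(-2 + I*√2)) = -3 - 10*√(-2 + I*√2)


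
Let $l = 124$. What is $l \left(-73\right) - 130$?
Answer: $-9182$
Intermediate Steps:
$l \left(-73\right) - 130 = 124 \left(-73\right) - 130 = -9052 - 130 = -9182$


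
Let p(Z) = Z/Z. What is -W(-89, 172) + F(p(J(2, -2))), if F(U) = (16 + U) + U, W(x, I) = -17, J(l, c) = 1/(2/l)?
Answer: 35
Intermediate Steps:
J(l, c) = l/2
p(Z) = 1
F(U) = 16 + 2*U
-W(-89, 172) + F(p(J(2, -2))) = -1*(-17) + (16 + 2*1) = 17 + (16 + 2) = 17 + 18 = 35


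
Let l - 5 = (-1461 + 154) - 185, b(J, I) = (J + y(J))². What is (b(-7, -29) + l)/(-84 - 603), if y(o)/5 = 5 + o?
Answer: 1198/687 ≈ 1.7438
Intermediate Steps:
y(o) = 25 + 5*o (y(o) = 5*(5 + o) = 25 + 5*o)
b(J, I) = (25 + 6*J)² (b(J, I) = (J + (25 + 5*J))² = (25 + 6*J)²)
l = -1487 (l = 5 + ((-1461 + 154) - 185) = 5 + (-1307 - 185) = 5 - 1492 = -1487)
(b(-7, -29) + l)/(-84 - 603) = ((25 + 6*(-7))² - 1487)/(-84 - 603) = ((25 - 42)² - 1487)/(-687) = ((-17)² - 1487)*(-1/687) = (289 - 1487)*(-1/687) = -1198*(-1/687) = 1198/687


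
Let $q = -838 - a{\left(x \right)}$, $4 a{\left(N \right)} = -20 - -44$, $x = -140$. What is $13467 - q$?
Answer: $14311$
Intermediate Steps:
$a{\left(N \right)} = 6$ ($a{\left(N \right)} = \frac{-20 - -44}{4} = \frac{-20 + 44}{4} = \frac{1}{4} \cdot 24 = 6$)
$q = -844$ ($q = -838 - 6 = -844$)
$13467 - q = 13467 - -844 = 13467 + 844 = 14311$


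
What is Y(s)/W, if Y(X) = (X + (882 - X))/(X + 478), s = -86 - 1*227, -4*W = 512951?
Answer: -1176/28212305 ≈ -4.1684e-5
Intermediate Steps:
W = -512951/4 (W = -¼*512951 = -512951/4 ≈ -1.2824e+5)
s = -313 (s = -86 - 227 = -313)
Y(X) = 882/(478 + X)
Y(s)/W = (882/(478 - 313))/(-512951/4) = (882/165)*(-4/512951) = (882*(1/165))*(-4/512951) = (294/55)*(-4/512951) = -1176/28212305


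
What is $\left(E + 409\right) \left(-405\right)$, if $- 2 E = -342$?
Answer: $-234900$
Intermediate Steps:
$E = 171$ ($E = \left(- \frac{1}{2}\right) \left(-342\right) = 171$)
$\left(E + 409\right) \left(-405\right) = \left(171 + 409\right) \left(-405\right) = 580 \left(-405\right) = -234900$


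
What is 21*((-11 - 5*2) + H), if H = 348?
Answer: 6867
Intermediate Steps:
21*((-11 - 5*2) + H) = 21*((-11 - 5*2) + 348) = 21*((-11 - 10) + 348) = 21*(-21 + 348) = 21*327 = 6867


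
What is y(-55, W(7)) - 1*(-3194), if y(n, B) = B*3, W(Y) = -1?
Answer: 3191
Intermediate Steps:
y(n, B) = 3*B
y(-55, W(7)) - 1*(-3194) = 3*(-1) - 1*(-3194) = -3 + 3194 = 3191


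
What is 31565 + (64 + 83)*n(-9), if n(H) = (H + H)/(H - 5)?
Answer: 31754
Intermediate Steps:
n(H) = 2*H/(-5 + H) (n(H) = (2*H)/(-5 + H) = 2*H/(-5 + H))
31565 + (64 + 83)*n(-9) = 31565 + (64 + 83)*(2*(-9)/(-5 - 9)) = 31565 + 147*(2*(-9)/(-14)) = 31565 + 147*(2*(-9)*(-1/14)) = 31565 + 147*(9/7) = 31565 + 189 = 31754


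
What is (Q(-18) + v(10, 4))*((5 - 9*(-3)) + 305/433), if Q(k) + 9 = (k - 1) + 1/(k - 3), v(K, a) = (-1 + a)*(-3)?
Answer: -1573894/1299 ≈ -1211.6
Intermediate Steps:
v(K, a) = 3 - 3*a
Q(k) = -10 + k + 1/(-3 + k) (Q(k) = -9 + ((k - 1) + 1/(k - 3)) = -9 + ((-1 + k) + 1/(-3 + k)) = -9 + (-1 + k + 1/(-3 + k)) = -10 + k + 1/(-3 + k))
(Q(-18) + v(10, 4))*((5 - 9*(-3)) + 305/433) = ((31 + (-18)**2 - 13*(-18))/(-3 - 18) + (3 - 3*4))*((5 - 9*(-3)) + 305/433) = ((31 + 324 + 234)/(-21) + (3 - 12))*((5 + 27) + 305*(1/433)) = (-1/21*589 - 9)*(32 + 305/433) = (-589/21 - 9)*(14161/433) = -778/21*14161/433 = -1573894/1299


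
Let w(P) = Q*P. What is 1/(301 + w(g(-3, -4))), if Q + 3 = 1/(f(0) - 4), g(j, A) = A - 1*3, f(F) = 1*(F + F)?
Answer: 4/1295 ≈ 0.0030888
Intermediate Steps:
f(F) = 2*F (f(F) = 1*(2*F) = 2*F)
g(j, A) = -3 + A (g(j, A) = A - 3 = -3 + A)
Q = -13/4 (Q = -3 + 1/(2*0 - 4) = -3 + 1/(0 - 4) = -3 + 1/(-4) = -3 - ¼ = -13/4 ≈ -3.2500)
w(P) = -13*P/4
1/(301 + w(g(-3, -4))) = 1/(301 - 13*(-3 - 4)/4) = 1/(301 - 13/4*(-7)) = 1/(301 + 91/4) = 1/(1295/4) = 4/1295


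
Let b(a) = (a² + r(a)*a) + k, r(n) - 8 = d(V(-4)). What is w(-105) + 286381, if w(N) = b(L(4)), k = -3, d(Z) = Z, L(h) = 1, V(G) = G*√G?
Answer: 286387 - 8*I ≈ 2.8639e+5 - 8.0*I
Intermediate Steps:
V(G) = G^(3/2)
r(n) = 8 - 8*I (r(n) = 8 + (-4)^(3/2) = 8 - 8*I)
b(a) = -3 + a² + a*(8 - 8*I) (b(a) = (a² + (8 - 8*I)*a) - 3 = (a² + a*(8 - 8*I)) - 3 = -3 + a² + a*(8 - 8*I))
w(N) = 6 - 8*I (w(N) = -3 + 1² + 8*1*(1 - I) = -3 + 1 + (8 - 8*I) = 6 - 8*I)
w(-105) + 286381 = (6 - 8*I) + 286381 = 286387 - 8*I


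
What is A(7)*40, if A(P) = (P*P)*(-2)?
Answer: -3920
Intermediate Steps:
A(P) = -2*P² (A(P) = P²*(-2) = -2*P²)
A(7)*40 = -2*7²*40 = -2*49*40 = -98*40 = -3920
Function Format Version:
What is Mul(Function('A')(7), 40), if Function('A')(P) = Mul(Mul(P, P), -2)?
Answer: -3920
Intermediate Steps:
Function('A')(P) = Mul(-2, Pow(P, 2)) (Function('A')(P) = Mul(Pow(P, 2), -2) = Mul(-2, Pow(P, 2)))
Mul(Function('A')(7), 40) = Mul(Mul(-2, Pow(7, 2)), 40) = Mul(Mul(-2, 49), 40) = Mul(-98, 40) = -3920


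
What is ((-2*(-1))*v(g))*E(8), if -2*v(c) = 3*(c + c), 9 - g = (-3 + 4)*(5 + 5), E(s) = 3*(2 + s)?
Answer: 180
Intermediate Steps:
E(s) = 6 + 3*s
g = -1 (g = 9 - (-3 + 4)*(5 + 5) = 9 - 10 = -1)
v(c) = -3*c (v(c) = -3*(c + c)/2 = -3*2*c/2 = -3*c)
((-2*(-1))*v(g))*E(8) = ((-2*(-1))*(-3*(-1)))*(6 + 3*8) = (2*3)*(6 + 24) = 6*30 = 180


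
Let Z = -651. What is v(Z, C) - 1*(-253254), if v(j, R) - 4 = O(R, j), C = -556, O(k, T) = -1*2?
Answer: 253256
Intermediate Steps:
O(k, T) = -2
v(j, R) = 2 (v(j, R) = 4 - 2 = 2)
v(Z, C) - 1*(-253254) = 2 - 1*(-253254) = 2 + 253254 = 253256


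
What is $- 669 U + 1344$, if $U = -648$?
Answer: $434856$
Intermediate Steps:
$- 669 U + 1344 = \left(-669\right) \left(-648\right) + 1344 = 433512 + 1344 = 434856$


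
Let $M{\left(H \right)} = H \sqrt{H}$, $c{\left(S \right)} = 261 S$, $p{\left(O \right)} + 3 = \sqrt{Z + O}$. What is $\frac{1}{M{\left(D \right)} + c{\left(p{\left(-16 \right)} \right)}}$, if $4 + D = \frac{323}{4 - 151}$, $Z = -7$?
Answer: $- \frac{3087}{2417121 - 805707 i \sqrt{23} + 911 i \sqrt{2733}} \approx -0.00036563 - 0.0005773 i$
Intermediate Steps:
$p{\left(O \right)} = -3 + \sqrt{-7 + O}$
$D = - \frac{911}{147}$ ($D = -4 + \frac{323}{4 - 151} = -4 + \frac{323}{-147} = -4 + 323 \left(- \frac{1}{147}\right) = -4 - \frac{323}{147} = - \frac{911}{147} \approx -6.1973$)
$M{\left(H \right)} = H^{\frac{3}{2}}$
$\frac{1}{M{\left(D \right)} + c{\left(p{\left(-16 \right)} \right)}} = \frac{1}{\left(- \frac{911}{147}\right)^{\frac{3}{2}} + 261 \left(-3 + \sqrt{-7 - 16}\right)} = \frac{1}{- \frac{911 i \sqrt{2733}}{3087} + 261 \left(-3 + \sqrt{-23}\right)} = \frac{1}{- \frac{911 i \sqrt{2733}}{3087} + 261 \left(-3 + i \sqrt{23}\right)} = \frac{1}{- \frac{911 i \sqrt{2733}}{3087} - \left(783 - 261 i \sqrt{23}\right)} = \frac{1}{-783 + 261 i \sqrt{23} - \frac{911 i \sqrt{2733}}{3087}}$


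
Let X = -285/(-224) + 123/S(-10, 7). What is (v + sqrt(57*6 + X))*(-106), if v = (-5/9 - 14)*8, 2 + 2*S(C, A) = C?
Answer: 111088/9 - 53*sqrt(1012214)/28 ≈ 10439.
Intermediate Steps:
S(C, A) = -1 + C/2
X = -4307/224 (X = -285/(-224) + 123/(-1 + (1/2)*(-10)) = -285*(-1/224) + 123/(-1 - 5) = 285/224 + 123/(-6) = 285/224 + 123*(-1/6) = 285/224 - 41/2 = -4307/224 ≈ -19.228)
v = -1048/9 (v = (-5*1/9 - 14)*8 = (-5/9 - 14)*8 = -131/9*8 = -1048/9 ≈ -116.44)
(v + sqrt(57*6 + X))*(-106) = (-1048/9 + sqrt(57*6 - 4307/224))*(-106) = (-1048/9 + sqrt(342 - 4307/224))*(-106) = (-1048/9 + sqrt(72301/224))*(-106) = (-1048/9 + sqrt(1012214)/56)*(-106) = 111088/9 - 53*sqrt(1012214)/28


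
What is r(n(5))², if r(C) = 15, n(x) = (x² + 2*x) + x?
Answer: 225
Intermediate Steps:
n(x) = x² + 3*x
r(n(5))² = 15² = 225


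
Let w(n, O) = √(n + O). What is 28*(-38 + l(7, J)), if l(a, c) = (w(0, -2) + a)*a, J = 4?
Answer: 308 + 196*I*√2 ≈ 308.0 + 277.19*I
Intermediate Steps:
w(n, O) = √(O + n)
l(a, c) = a*(a + I*√2) (l(a, c) = (√(-2 + 0) + a)*a = (√(-2) + a)*a = (I*√2 + a)*a = (a + I*√2)*a = a*(a + I*√2))
28*(-38 + l(7, J)) = 28*(-38 + 7*(7 + I*√2)) = 28*(-38 + (49 + 7*I*√2)) = 28*(11 + 7*I*√2) = 308 + 196*I*√2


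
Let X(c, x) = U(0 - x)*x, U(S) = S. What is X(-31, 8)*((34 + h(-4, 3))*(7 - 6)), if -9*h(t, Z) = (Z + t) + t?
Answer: -19904/9 ≈ -2211.6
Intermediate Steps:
h(t, Z) = -2*t/9 - Z/9 (h(t, Z) = -((Z + t) + t)/9 = -(Z + 2*t)/9 = -2*t/9 - Z/9)
X(c, x) = -x² (X(c, x) = (0 - x)*x = (-x)*x = -x²)
X(-31, 8)*((34 + h(-4, 3))*(7 - 6)) = (-1*8²)*((34 + (-2/9*(-4) - ⅑*3))*(7 - 6)) = (-1*64)*((34 + (8/9 - ⅓))*1) = -64*(34 + 5/9) = -19904/9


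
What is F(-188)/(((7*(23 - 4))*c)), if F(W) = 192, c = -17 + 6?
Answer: -192/1463 ≈ -0.13124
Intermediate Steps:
c = -11
F(-188)/(((7*(23 - 4))*c)) = 192/(((7*(23 - 4))*(-11))) = 192/(((7*19)*(-11))) = 192/((133*(-11))) = 192/(-1463) = 192*(-1/1463) = -192/1463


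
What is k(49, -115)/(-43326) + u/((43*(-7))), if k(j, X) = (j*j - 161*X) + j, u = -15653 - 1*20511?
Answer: 1560530999/13041126 ≈ 119.66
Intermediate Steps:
u = -36164 (u = -15653 - 20511 = -36164)
k(j, X) = j + j² - 161*X (k(j, X) = (j² - 161*X) + j = j + j² - 161*X)
k(49, -115)/(-43326) + u/((43*(-7))) = (49 + 49² - 161*(-115))/(-43326) - 36164/(43*(-7)) = (49 + 2401 + 18515)*(-1/43326) - 36164/(-301) = 20965*(-1/43326) - 36164*(-1/301) = -20965/43326 + 36164/301 = 1560530999/13041126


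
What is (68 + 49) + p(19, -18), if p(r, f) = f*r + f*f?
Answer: 99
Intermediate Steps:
p(r, f) = f² + f*r (p(r, f) = f*r + f² = f² + f*r)
(68 + 49) + p(19, -18) = (68 + 49) - 18*(-18 + 19) = 117 - 18*1 = 117 - 18 = 99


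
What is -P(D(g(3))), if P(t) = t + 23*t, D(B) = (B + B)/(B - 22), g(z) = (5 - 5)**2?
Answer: 0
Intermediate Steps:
g(z) = 0 (g(z) = 0**2 = 0)
D(B) = 2*B/(-22 + B) (D(B) = (2*B)/(-22 + B) = 2*B/(-22 + B))
P(t) = 24*t
-P(D(g(3))) = -24*2*0/(-22 + 0) = -24*2*0/(-22) = -24*2*0*(-1/22) = -24*0 = -1*0 = 0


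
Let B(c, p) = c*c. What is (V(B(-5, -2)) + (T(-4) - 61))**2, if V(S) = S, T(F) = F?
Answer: 1600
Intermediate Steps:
B(c, p) = c**2
(V(B(-5, -2)) + (T(-4) - 61))**2 = ((-5)**2 + (-4 - 61))**2 = (25 - 65)**2 = (-40)**2 = 1600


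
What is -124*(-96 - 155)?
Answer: 31124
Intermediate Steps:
-124*(-96 - 155) = -124*(-251) = 31124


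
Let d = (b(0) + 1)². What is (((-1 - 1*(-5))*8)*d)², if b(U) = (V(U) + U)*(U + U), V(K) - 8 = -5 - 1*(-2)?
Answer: 1024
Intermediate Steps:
V(K) = 5 (V(K) = 8 + (-5 - 1*(-2)) = 8 + (-5 + 2) = 8 - 3 = 5)
b(U) = 2*U*(5 + U) (b(U) = (5 + U)*(U + U) = (5 + U)*(2*U) = 2*U*(5 + U))
d = 1 (d = (2*0*(5 + 0) + 1)² = (2*0*5 + 1)² = (0 + 1)² = 1² = 1)
(((-1 - 1*(-5))*8)*d)² = (((-1 - 1*(-5))*8)*1)² = (((-1 + 5)*8)*1)² = ((4*8)*1)² = (32*1)² = 32² = 1024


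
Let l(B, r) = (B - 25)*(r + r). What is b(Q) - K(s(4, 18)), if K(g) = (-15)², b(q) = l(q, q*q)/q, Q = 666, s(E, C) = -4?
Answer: 853587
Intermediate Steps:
l(B, r) = 2*r*(-25 + B) (l(B, r) = (-25 + B)*(2*r) = 2*r*(-25 + B))
b(q) = 2*q*(-25 + q) (b(q) = (2*(q*q)*(-25 + q))/q = (2*q²*(-25 + q))/q = 2*q*(-25 + q))
K(g) = 225
b(Q) - K(s(4, 18)) = 2*666*(-25 + 666) - 1*225 = 2*666*641 - 225 = 853812 - 225 = 853587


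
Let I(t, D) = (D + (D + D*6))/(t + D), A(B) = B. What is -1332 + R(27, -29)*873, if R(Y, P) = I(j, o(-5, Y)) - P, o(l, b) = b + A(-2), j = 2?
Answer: 91355/3 ≈ 30452.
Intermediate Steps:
o(l, b) = -2 + b (o(l, b) = b - 2 = -2 + b)
I(t, D) = 8*D/(D + t) (I(t, D) = (D + (D + 6*D))/(D + t) = (D + 7*D)/(D + t) = (8*D)/(D + t) = 8*D/(D + t))
R(Y, P) = -P + 8*(-2 + Y)/Y (R(Y, P) = 8*(-2 + Y)/((-2 + Y) + 2) - P = 8*(-2 + Y)/Y - P = -P + 8*(-2 + Y)/Y)
-1332 + R(27, -29)*873 = -1332 + (8 - 1*(-29) - 16/27)*873 = -1332 + (8 + 29 - 16*1/27)*873 = -1332 + (8 + 29 - 16/27)*873 = -1332 + (983/27)*873 = -1332 + 95351/3 = 91355/3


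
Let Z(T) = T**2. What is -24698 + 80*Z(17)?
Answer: -1578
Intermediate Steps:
-24698 + 80*Z(17) = -24698 + 80*17**2 = -24698 + 80*289 = -24698 + 23120 = -1578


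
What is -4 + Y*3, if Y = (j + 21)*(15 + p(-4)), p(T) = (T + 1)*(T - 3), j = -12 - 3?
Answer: 644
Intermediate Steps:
j = -15
p(T) = (1 + T)*(-3 + T)
Y = 216 (Y = (-15 + 21)*(15 + (-3 + (-4)² - 2*(-4))) = 6*(15 + (-3 + 16 + 8)) = 6*(15 + 21) = 6*36 = 216)
-4 + Y*3 = -4 + 216*3 = -4 + 648 = 644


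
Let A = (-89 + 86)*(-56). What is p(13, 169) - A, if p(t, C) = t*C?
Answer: 2029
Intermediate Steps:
p(t, C) = C*t
A = 168 (A = -3*(-56) = 168)
p(13, 169) - A = 169*13 - 1*168 = 2197 - 168 = 2029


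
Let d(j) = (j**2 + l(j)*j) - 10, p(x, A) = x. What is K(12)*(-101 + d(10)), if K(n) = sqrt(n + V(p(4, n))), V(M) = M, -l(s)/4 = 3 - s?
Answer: 1076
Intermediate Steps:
l(s) = -12 + 4*s (l(s) = -4*(3 - s) = -12 + 4*s)
d(j) = -10 + j**2 + j*(-12 + 4*j) (d(j) = (j**2 + (-12 + 4*j)*j) - 10 = (j**2 + j*(-12 + 4*j)) - 10 = -10 + j**2 + j*(-12 + 4*j))
K(n) = sqrt(4 + n) (K(n) = sqrt(n + 4) = sqrt(4 + n))
K(12)*(-101 + d(10)) = sqrt(4 + 12)*(-101 + (-10 - 12*10 + 5*10**2)) = sqrt(16)*(-101 + (-10 - 120 + 5*100)) = 4*(-101 + (-10 - 120 + 500)) = 4*(-101 + 370) = 4*269 = 1076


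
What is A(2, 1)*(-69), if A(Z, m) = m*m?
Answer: -69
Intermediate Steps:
A(Z, m) = m²
A(2, 1)*(-69) = 1²*(-69) = 1*(-69) = -69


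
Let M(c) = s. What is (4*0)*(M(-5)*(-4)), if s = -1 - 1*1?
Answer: 0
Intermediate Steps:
s = -2 (s = -1 - 1 = -2)
M(c) = -2
(4*0)*(M(-5)*(-4)) = (4*0)*(-2*(-4)) = 0*8 = 0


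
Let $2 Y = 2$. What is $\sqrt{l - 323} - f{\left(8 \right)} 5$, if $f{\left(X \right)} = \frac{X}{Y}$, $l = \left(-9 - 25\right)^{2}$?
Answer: $-40 + 7 \sqrt{17} \approx -11.138$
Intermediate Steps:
$Y = 1$ ($Y = \frac{1}{2} \cdot 2 = 1$)
$l = 1156$ ($l = \left(-34\right)^{2} = 1156$)
$f{\left(X \right)} = X$ ($f{\left(X \right)} = \frac{X}{1} = X 1 = X$)
$\sqrt{l - 323} - f{\left(8 \right)} 5 = \sqrt{1156 - 323} - 8 \cdot 5 = \sqrt{833} - 40 = 7 \sqrt{17} - 40 = -40 + 7 \sqrt{17}$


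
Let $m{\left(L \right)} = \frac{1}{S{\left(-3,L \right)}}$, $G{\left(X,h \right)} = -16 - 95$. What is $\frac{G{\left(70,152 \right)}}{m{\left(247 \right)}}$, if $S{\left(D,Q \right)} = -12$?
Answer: $1332$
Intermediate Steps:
$G{\left(X,h \right)} = -111$ ($G{\left(X,h \right)} = -16 - 95 = -111$)
$m{\left(L \right)} = - \frac{1}{12}$ ($m{\left(L \right)} = \frac{1}{-12} = - \frac{1}{12}$)
$\frac{G{\left(70,152 \right)}}{m{\left(247 \right)}} = - \frac{111}{- \frac{1}{12}} = \left(-111\right) \left(-12\right) = 1332$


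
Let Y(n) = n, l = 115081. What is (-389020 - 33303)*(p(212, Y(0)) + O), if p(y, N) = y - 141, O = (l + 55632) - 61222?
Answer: -46270552526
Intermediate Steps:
O = 109491 (O = (115081 + 55632) - 61222 = 170713 - 61222 = 109491)
p(y, N) = -141 + y
(-389020 - 33303)*(p(212, Y(0)) + O) = (-389020 - 33303)*((-141 + 212) + 109491) = -422323*(71 + 109491) = -422323*109562 = -46270552526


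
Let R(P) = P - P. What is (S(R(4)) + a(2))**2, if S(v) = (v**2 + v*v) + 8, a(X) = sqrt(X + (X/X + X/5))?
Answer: (40 + sqrt(85))**2/25 ≈ 96.903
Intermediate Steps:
R(P) = 0
a(X) = sqrt(1 + 6*X/5) (a(X) = sqrt(X + (1 + X*(1/5))) = sqrt(X + (1 + X/5)) = sqrt(1 + 6*X/5))
S(v) = 8 + 2*v**2 (S(v) = (v**2 + v**2) + 8 = 2*v**2 + 8 = 8 + 2*v**2)
(S(R(4)) + a(2))**2 = ((8 + 2*0**2) + sqrt(25 + 30*2)/5)**2 = ((8 + 2*0) + sqrt(25 + 60)/5)**2 = ((8 + 0) + sqrt(85)/5)**2 = (8 + sqrt(85)/5)**2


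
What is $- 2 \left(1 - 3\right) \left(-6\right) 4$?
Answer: $-96$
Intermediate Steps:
$- 2 \left(1 - 3\right) \left(-6\right) 4 = \left(-2\right) \left(-2\right) \left(-6\right) 4 = 4 \left(-6\right) 4 = \left(-24\right) 4 = -96$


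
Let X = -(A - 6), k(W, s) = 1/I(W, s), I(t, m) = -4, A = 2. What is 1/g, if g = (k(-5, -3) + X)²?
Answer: 16/225 ≈ 0.071111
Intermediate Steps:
k(W, s) = -¼ (k(W, s) = 1/(-4) = -¼)
X = 4 (X = -(2 - 6) = -1*(-4) = 4)
g = 225/16 (g = (-¼ + 4)² = (15/4)² = 225/16 ≈ 14.063)
1/g = 1/(225/16) = 16/225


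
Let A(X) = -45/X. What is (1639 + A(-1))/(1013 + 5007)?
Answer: 421/1505 ≈ 0.27973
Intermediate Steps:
(1639 + A(-1))/(1013 + 5007) = (1639 - 45/(-1))/(1013 + 5007) = (1639 - 45*(-1))/6020 = (1639 + 45)*(1/6020) = 1684*(1/6020) = 421/1505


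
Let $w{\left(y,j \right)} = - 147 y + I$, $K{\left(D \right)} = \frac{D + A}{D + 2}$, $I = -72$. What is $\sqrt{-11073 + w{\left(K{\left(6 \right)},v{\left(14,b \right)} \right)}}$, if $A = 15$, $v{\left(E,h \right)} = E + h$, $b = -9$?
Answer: $\frac{i \sqrt{184494}}{4} \approx 107.38 i$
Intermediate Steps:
$K{\left(D \right)} = \frac{15 + D}{2 + D}$ ($K{\left(D \right)} = \frac{D + 15}{D + 2} = \frac{15 + D}{2 + D}$)
$w{\left(y,j \right)} = -72 - 147 y$ ($w{\left(y,j \right)} = - 147 y - 72 = -72 - 147 y$)
$\sqrt{-11073 + w{\left(K{\left(6 \right)},v{\left(14,b \right)} \right)}} = \sqrt{-11073 - \left(72 + 147 \frac{15 + 6}{2 + 6}\right)} = \sqrt{-11073 - \left(72 + 147 \cdot \frac{1}{8} \cdot 21\right)} = \sqrt{-11073 - \frac{3663}{8}} = \sqrt{- \frac{92247}{8}} = \frac{i \sqrt{184494}}{4}$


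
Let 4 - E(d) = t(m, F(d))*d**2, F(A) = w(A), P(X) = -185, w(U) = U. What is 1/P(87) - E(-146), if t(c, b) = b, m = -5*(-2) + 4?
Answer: -575745901/185 ≈ -3.1121e+6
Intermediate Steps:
m = 14 (m = 10 + 4 = 14)
F(A) = A
E(d) = 4 - d**3 (E(d) = 4 - d*d**2 = 4 - d**3)
1/P(87) - E(-146) = 1/(-185) - (4 - 1*(-146)**3) = -1/185 - (4 - 1*(-3112136)) = -1/185 - (4 + 3112136) = -1/185 - 1*3112140 = -1/185 - 3112140 = -575745901/185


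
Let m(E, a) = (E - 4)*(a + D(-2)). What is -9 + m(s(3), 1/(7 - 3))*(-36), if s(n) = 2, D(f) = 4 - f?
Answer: 441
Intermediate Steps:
m(E, a) = (-4 + E)*(6 + a) (m(E, a) = (E - 4)*(a + (4 - 1*(-2))) = (-4 + E)*(a + (4 + 2)) = (-4 + E)*(a + 6) = (-4 + E)*(6 + a))
-9 + m(s(3), 1/(7 - 3))*(-36) = -9 + (-24 - 4/(7 - 3) + 6*2 + 2/(7 - 3))*(-36) = -9 + (-24 - 4/4 + 12 + 2/4)*(-36) = -9 + (-24 - 4*1/4 + 12 + 2*(1/4))*(-36) = -9 + (-24 - 1 + 12 + 1/2)*(-36) = -9 - 25/2*(-36) = -9 + 450 = 441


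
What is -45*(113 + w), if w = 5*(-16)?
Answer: -1485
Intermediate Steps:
w = -80
-45*(113 + w) = -45*(113 - 80) = -45*33 = -1485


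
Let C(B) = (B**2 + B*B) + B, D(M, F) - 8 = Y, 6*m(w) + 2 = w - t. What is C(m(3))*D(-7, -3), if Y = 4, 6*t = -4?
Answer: 140/27 ≈ 5.1852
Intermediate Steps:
t = -2/3 (t = (1/6)*(-4) = -2/3 ≈ -0.66667)
m(w) = -2/9 + w/6 (m(w) = -1/3 + (w - 1*(-2/3))/6 = -1/3 + (w + 2/3)/6 = -1/3 + (2/3 + w)/6 = -1/3 + (1/9 + w/6) = -2/9 + w/6)
D(M, F) = 12 (D(M, F) = 8 + 4 = 12)
C(B) = B + 2*B**2 (C(B) = (B**2 + B**2) + B = 2*B**2 + B = B + 2*B**2)
C(m(3))*D(-7, -3) = ((-2/9 + (1/6)*3)*(1 + 2*(-2/9 + (1/6)*3)))*12 = ((-2/9 + 1/2)*(1 + 2*(-2/9 + 1/2)))*12 = (5*(1 + 2*(5/18))/18)*12 = (5*(1 + 5/9)/18)*12 = ((5/18)*(14/9))*12 = (35/81)*12 = 140/27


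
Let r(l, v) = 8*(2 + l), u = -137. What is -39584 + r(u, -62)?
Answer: -40664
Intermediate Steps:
r(l, v) = 16 + 8*l
-39584 + r(u, -62) = -39584 + (16 + 8*(-137)) = -39584 + (16 - 1096) = -39584 - 1080 = -40664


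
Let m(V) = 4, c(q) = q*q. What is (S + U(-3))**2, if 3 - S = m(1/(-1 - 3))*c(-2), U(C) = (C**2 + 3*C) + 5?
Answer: 64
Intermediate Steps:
U(C) = 5 + C**2 + 3*C
c(q) = q**2
S = -13 (S = 3 - 4*(-2)**2 = 3 - 4*4 = 3 - 1*16 = 3 - 16 = -13)
(S + U(-3))**2 = (-13 + (5 + (-3)**2 + 3*(-3)))**2 = (-13 + (5 + 9 - 9))**2 = (-13 + 5)**2 = (-8)**2 = 64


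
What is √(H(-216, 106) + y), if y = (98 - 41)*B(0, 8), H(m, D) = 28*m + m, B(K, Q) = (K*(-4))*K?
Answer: 6*I*√174 ≈ 79.145*I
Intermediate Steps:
B(K, Q) = -4*K² (B(K, Q) = (-4*K)*K = -4*K²)
H(m, D) = 29*m
y = 0 (y = (98 - 41)*(-4*0²) = 57*(-4*0) = 57*0 = 0)
√(H(-216, 106) + y) = √(29*(-216) + 0) = √(-6264 + 0) = √(-6264) = 6*I*√174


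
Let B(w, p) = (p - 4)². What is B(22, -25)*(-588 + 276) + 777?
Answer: -261615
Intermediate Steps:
B(w, p) = (-4 + p)²
B(22, -25)*(-588 + 276) + 777 = (-4 - 25)²*(-588 + 276) + 777 = (-29)²*(-312) + 777 = 841*(-312) + 777 = -262392 + 777 = -261615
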